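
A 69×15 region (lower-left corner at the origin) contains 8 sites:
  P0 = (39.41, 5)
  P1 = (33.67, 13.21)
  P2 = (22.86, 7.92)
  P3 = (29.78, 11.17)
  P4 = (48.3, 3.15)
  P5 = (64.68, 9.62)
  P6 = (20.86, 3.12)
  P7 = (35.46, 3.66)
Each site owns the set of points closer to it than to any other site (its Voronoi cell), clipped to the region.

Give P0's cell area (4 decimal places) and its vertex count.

1. box [0,69]×[0,15]: [(0, 0) (69, 0) (69, 15) (0, 15)]
2. ⊥bis P0·P1 via (36.54,9.105): [(23.517, 0) (69, 0) (69, 15) (44.9717, 15)]  |A|=521.3348
3. ⊥bis P0·P2 via (31.135,6.46): [(30.9068, 5.1666) (29.9952, 0) (69, 0) (69, 15) (44.9717, 15)]  |A|=504.5997
4. ⊥bis P0·P3 via (34.595,8.085): [(34.2006, 7.4694) (30.2158, 1.25) (29.9952, 0) (69, 0) (69, 15) (44.9717, 15)]  |A|=498.9452
5. ⊥bis P0·P4 via (43.855,4.075): [(34.2006, 7.4694) (30.2158, 1.25) (29.9952, 0) (43.007, 0) (46.1285, 15) (44.9717, 15)]  |A|=132.4613
6. ⊥bis P0·P5 via (52.045,7.31): [(34.2006, 7.4694) (30.2158, 1.25) (29.9952, 0) (43.007, 0) (46.1285, 15) (44.9717, 15)]  |A|=132.4613
7. ⊥bis P0·P6 via (30.135,4.06): [(34.2006, 7.4694) (30.3919, 1.5249) (30.5465, 0) (43.007, 0) (46.1285, 15) (44.9717, 15)]  |A|=131.9612
8. ⊥bis P0·P7 via (37.435,4.33): [(35.9541, 8.6954) (38.9039, 0) (43.007, 0) (46.1285, 15) (44.9717, 15)]  |A|=87.9535
9. canonical 5-gon: [(35.9541, 8.6954) (38.9039, 0) (43.007, 0) (46.1285, 15) (44.9717, 15)]
10. shoelace: 87.9535

Area of P0's cell: 87.9535 (5 vertices)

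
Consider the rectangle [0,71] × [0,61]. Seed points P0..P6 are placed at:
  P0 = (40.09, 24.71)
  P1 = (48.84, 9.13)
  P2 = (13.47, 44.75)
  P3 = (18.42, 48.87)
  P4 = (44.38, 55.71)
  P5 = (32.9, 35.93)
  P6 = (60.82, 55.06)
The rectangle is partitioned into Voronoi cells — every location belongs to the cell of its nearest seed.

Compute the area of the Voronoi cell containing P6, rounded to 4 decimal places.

1. box [0,71]×[0,61]: [(0, 0) (71, 0) (71, 61) (0, 61)]
2. ⊥bis P6·P0 via (50.455,39.885): [(71, 25.8521) (71, 61) (19.5413, 61)]  |A|=904.3314
3. ⊥bis P6·P1 via (54.83,32.095): [(66.2031, 29.1285) (71, 27.8774) (71, 61) (19.5413, 61)]  |A|=899.4741
4. ⊥bis P6·P2 via (37.145,49.905): [(37.3826, 48.8139) (66.2031, 29.1285) (71, 27.8774) (71, 61) (34.7292, 61)]  |A|=806.9336
5. ⊥bis P6·P3 via (39.62,51.965): [(40.3788, 46.7674) (66.2031, 29.1285) (71, 27.8774) (71, 61) (38.301, 61)]  |A|=765.9744
6. ⊥bis P6·P4 via (52.6,55.385): [(51.9469, 38.866) (66.2031, 29.1285) (71, 27.8774) (71, 61) (52.822, 61)]  |A|=531.1569
7. ⊥bis P6·P5 via (46.86,45.495): [(51.9469, 38.866) (66.2031, 29.1285) (71, 27.8774) (71, 61) (52.822, 61)]  |A|=531.1569
8. canonical 5-gon: [(51.9469, 38.866) (66.2031, 29.1285) (71, 27.8774) (71, 61) (52.822, 61)]
9. shoelace: 531.1569

Area of P6's cell: 531.1569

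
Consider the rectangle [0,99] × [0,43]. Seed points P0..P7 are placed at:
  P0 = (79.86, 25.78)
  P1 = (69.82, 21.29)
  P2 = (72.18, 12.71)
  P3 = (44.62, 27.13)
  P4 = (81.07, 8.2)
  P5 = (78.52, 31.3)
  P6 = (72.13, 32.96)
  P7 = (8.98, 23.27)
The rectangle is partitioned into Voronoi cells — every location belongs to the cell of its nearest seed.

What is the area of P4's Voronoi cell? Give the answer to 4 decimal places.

1. box [0,99]×[0,43]: [(0, 0) (99, 0) (99, 43) (0, 43)]
2. ⊥bis P4·P0 via (80.465,16.99): [(0, 11.4517) (0, 0) (99, 0) (99, 18.2657)]  |A|=1471.0147
3. ⊥bis P4·P1 via (75.445,14.745): [(77.8476, 16.8098) (58.2884, 0) (99, 0) (99, 18.2657)]  |A|=535.3605
4. ⊥bis P4·P2 via (76.625,10.455): [(79.9213, 16.9526) (71.3211, 0) (99, 0) (99, 18.2657)]  |A|=408.8579
5. ⊥bis P4·P3 via (62.845,17.665): [(79.9213, 16.9526) (71.3211, 0) (99, 0) (99, 18.2657)]  |A|=408.8579
6. ⊥bis P4·P5 via (79.795,19.75): [(79.9213, 16.9526) (71.3211, 0) (99, 0) (99, 18.2657)]  |A|=408.8579
7. ⊥bis P4·P6 via (76.6,20.58): [(79.9213, 16.9526) (71.3211, 0) (99, 0) (99, 18.2657)]  |A|=408.8579
8. ⊥bis P4·P7 via (45.025,15.735): [(79.9213, 16.9526) (71.3211, 0) (99, 0) (99, 18.2657)]  |A|=408.8579
9. canonical 4-gon: [(79.9213, 16.9526) (71.3211, 0) (99, 0) (99, 18.2657)]
10. shoelace: 408.8579

Area of P4's cell: 408.8579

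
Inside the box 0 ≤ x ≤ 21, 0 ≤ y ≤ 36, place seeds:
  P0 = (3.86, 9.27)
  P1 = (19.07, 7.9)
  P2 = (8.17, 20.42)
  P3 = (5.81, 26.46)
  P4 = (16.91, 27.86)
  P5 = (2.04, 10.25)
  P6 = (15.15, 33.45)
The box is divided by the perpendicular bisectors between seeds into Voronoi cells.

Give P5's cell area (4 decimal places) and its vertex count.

Area of P5's cell: 40.5860 (3 vertices)

1. box [0,21]×[0,36]: [(0, 0) (21, 0) (21, 36) (0, 36)]
2. ⊥bis P5·P0 via (2.95,9.76): [(0, 4.2814) (17.0792, 36) (0, 36)]  |A|=270.8644
3. ⊥bis P5·P1 via (10.555,9.075): [(0, 4.2814) (13.3026, 28.9862) (14.2704, 36) (0, 36)]  |A|=261.0143
4. ⊥bis P5·P2 via (5.105,15.335): [(0, 18.4121) (0, 4.2814) (5.7444, 14.9496)]  |A|=40.586
5. ⊥bis P5·P3 via (3.925,18.355): [(0, 18.4121) (0, 4.2814) (5.7444, 14.9496)]  |A|=40.586
6. ⊥bis P5·P4 via (9.475,19.055): [(0, 18.4121) (0, 4.2814) (5.7444, 14.9496)]  |A|=40.586
7. ⊥bis P5·P6 via (8.595,21.85): [(0, 18.4121) (0, 4.2814) (5.7444, 14.9496)]  |A|=40.586
8. canonical 3-gon: [(0, 18.4121) (0, 4.2814) (5.7444, 14.9496)]
9. shoelace: 40.586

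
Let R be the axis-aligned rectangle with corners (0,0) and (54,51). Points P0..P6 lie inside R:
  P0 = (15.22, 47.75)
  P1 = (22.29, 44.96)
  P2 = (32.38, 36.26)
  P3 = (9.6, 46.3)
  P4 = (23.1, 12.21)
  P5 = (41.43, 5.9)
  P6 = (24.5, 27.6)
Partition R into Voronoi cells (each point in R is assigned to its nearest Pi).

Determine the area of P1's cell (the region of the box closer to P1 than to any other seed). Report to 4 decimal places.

1. box [0,54]×[0,51]: [(0, 0) (54, 0) (54, 51) (0, 51)]
2. ⊥bis P1·P0 via (18.755,46.355): [(0.4621, 0) (54, 0) (54, 51) (20.588, 51)]  |A|=2217.2203
3. ⊥bis P1·P2 via (27.335,40.61): [(7.3339, 17.4133) (36.2937, 51) (20.588, 51)]  |A|=263.7504
4. ⊥bis P1·P3 via (15.945,45.63): [(15.0229, 36.8977) (13.7514, 24.8561) (36.2937, 51) (20.588, 51)]  |A|=229.8438
5. ⊥bis P1·P4 via (22.695,28.585): [(15.0229, 36.8977) (14.1227, 28.373) (16.8417, 28.4402) (36.2937, 51) (20.588, 51)]  |A|=225.0751
6. ⊥bis P1·P5 via (31.86,25.43): [(15.0229, 36.8977) (14.1227, 28.373) (16.8417, 28.4402) (36.2937, 51) (20.588, 51)]  |A|=225.0751
7. ⊥bis P1·P6 via (23.395,36.28): [(15.0229, 36.8977) (14.8427, 35.1913) (23.627, 36.3095) (36.2937, 51) (20.588, 51)]  |A|=185.0608
8. canonical 5-gon: [(15.0229, 36.8977) (14.8427, 35.1913) (23.627, 36.3095) (36.2937, 51) (20.588, 51)]
9. shoelace: 185.0608

Area of P1's cell: 185.0608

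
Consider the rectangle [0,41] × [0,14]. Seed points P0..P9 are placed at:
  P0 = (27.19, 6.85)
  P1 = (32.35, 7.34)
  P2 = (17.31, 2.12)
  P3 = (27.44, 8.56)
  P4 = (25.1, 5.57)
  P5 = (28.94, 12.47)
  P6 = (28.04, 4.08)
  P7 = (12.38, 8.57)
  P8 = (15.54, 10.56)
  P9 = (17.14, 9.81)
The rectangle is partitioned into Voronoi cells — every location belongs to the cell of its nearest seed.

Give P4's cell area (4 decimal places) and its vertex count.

1. box [0,41]×[0,14]: [(0, 0) (41, 0) (41, 14) (0, 14)]
2. ⊥bis P4·P0 via (26.145,6.21): [(0, 0) (29.9483, 0) (21.3741, 14) (0, 14)]  |A|=359.2564
3. ⊥bis P4·P1 via (28.725,6.455): [(0, 0) (29.9483, 0) (21.3741, 14) (0, 14)]  |A|=359.2564
4. ⊥bis P4·P2 via (21.205,3.845): [(22.9079, 0) (29.9483, 0) (21.3741, 14) (16.7076, 14)]  |A|=81.9482
5. ⊥bis P4·P3 via (26.27,7.065): [(22.9079, 0) (29.9483, 0) (25.0243, 8.0399) (17.4086, 14) (16.7076, 14)]  |A|=70.1309
6. ⊥bis P4·P5 via (27.02,9.02): [(22.9079, 0) (29.9483, 0) (25.0243, 8.0399) (17.4086, 14) (16.7076, 14)]  |A|=70.1309
7. ⊥bis P4·P6 via (26.57,4.825): [(22.9079, 0) (24.1247, 0) (26.7616, 5.2031) (25.0243, 8.0399) (17.4086, 14) (16.7076, 14)]  |A|=54.9804
8. ⊥bis P4·P7 via (18.74,7.07): [(19.1003, 8.5975) (22.9079, 0) (24.1247, 0) (26.7616, 5.2031) (25.0243, 8.0399) (19.9123, 12.0406)]  |A|=47.981
9. ⊥bis P4·P8 via (20.32,8.065): [(19.7877, 7.0452) (22.9079, 0) (24.1247, 0) (26.7616, 5.2031) (25.0243, 8.0399) (21.6751, 10.661)]  |A|=41.6785
10. ⊥bis P4·P9 via (21.12,7.69): [(20.2366, 6.0316) (22.9079, 0) (24.1247, 0) (26.7616, 5.2031) (25.0243, 8.0399) (22.4003, 10.0935)]  |A|=37.8235
11. canonical 6-gon: [(20.2366, 6.0316) (22.9079, 0) (24.1247, 0) (26.7616, 5.2031) (25.0243, 8.0399) (22.4003, 10.0935)]
12. shoelace: 37.8235

Area of P4's cell: 37.8235 (6 vertices)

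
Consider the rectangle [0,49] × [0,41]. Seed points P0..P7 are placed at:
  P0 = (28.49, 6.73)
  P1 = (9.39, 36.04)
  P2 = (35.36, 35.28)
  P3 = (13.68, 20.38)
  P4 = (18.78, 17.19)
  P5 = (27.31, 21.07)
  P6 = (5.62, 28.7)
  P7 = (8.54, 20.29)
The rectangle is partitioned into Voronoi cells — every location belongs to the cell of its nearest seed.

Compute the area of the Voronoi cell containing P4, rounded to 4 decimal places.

Area of P4's cell: 181.1750

1. box [0,49]×[0,41]: [(0, 0) (49, 0) (49, 41) (0, 41)]
2. ⊥bis P4·P0 via (23.635,11.96): [(0, 0) (10.7512, 0) (49, 35.5063) (49, 41) (0, 41)]  |A|=1329.9638
3. ⊥bis P4·P1 via (14.085,26.615): [(0, 19.5987) (0, 0) (10.7512, 0) (49, 35.5063) (49, 41) (42.9622, 41)]  |A|=870.2389
4. ⊥bis P4·P2 via (27.07,26.235): [(22.229, 30.6719) (0, 19.5987) (0, 0) (10.7512, 0) (33.0794, 20.7272)]  |A|=606.1817
5. ⊥bis P4·P3 via (16.23,18.785): [(23.1418, 29.8353) (4.4802, 0) (10.7512, 0) (33.0794, 20.7272)]  |A|=298.2213
6. ⊥bis P4·P5 via (23.045,19.13): [(20.2665, 25.2384) (4.4802, 0) (10.7512, 0) (25.5133, 13.7036)]  |A|=200.2237
7. ⊥bis P4·P6 via (12.2,22.945): [(20.2665, 25.2384) (4.4802, 0) (10.7512, 0) (25.5133, 13.7036)]  |A|=200.2237
8. ⊥bis P4·P7 via (13.66,18.74): [(20.2665, 25.2384) (11.2758, 10.8645) (7.9868, 0) (10.7512, 0) (25.5133, 13.7036)]  |A|=181.175
9. canonical 5-gon: [(20.2665, 25.2384) (11.2758, 10.8645) (7.9868, 0) (10.7512, 0) (25.5133, 13.7036)]
10. shoelace: 181.175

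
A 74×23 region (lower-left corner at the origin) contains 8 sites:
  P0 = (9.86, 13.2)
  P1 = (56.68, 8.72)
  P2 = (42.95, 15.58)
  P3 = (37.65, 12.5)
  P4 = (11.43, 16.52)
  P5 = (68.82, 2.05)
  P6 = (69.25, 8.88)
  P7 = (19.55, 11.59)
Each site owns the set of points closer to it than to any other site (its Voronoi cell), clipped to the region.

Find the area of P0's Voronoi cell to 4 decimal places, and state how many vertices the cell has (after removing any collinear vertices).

1. box [0,74]×[0,23]: [(0, 0) (74, 0) (74, 23) (0, 23)]
2. ⊥bis P0·P1 via (33.27,10.96): [(0, 0) (32.2213, 0) (34.4221, 23) (0, 23)]  |A|=766.3984
3. ⊥bis P0·P2 via (26.405,14.39): [(0, 0) (27.44, 0) (25.7857, 23) (0, 23)]  |A|=612.0959
4. ⊥bis P0·P3 via (23.755,12.85): [(0, 0) (23.4313, 0) (24.0107, 23) (0, 23)]  |A|=545.5829
5. ⊥bis P0·P4 via (10.645,14.86): [(0, 19.8939) (0, 0) (23.4313, 0) (23.6507, 8.7097)]  |A|=337.2928
6. ⊥bis P0·P5 via (39.34,7.625): [(0, 19.8939) (0, 0) (23.4313, 0) (23.6507, 8.7097)]  |A|=337.2928
7. ⊥bis P0·P6 via (39.555,11.04): [(0, 19.8939) (0, 0) (23.4313, 0) (23.6507, 8.7097)]  |A|=337.2928
8. ⊥bis P0·P7 via (14.705,12.395): [(14.789, 12.9004) (0, 19.8939) (0, 0) (12.6456, 0)]  |A|=228.6714
9. canonical 4-gon: [(14.789, 12.9004) (0, 19.8939) (0, 0) (12.6456, 0)]
10. shoelace: 228.6714

Area of P0's cell: 228.6714 (4 vertices)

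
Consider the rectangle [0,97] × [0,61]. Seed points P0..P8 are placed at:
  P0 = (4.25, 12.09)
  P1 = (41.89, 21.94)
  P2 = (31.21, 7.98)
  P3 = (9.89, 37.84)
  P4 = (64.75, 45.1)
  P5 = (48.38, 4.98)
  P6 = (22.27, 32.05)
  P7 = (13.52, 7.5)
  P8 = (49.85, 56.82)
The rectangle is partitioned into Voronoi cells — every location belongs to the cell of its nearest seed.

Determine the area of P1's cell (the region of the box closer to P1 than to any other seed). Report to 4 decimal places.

Area of P1's cell: 594.1687

1. box [0,97]×[0,61]: [(0, 0) (97, 0) (97, 61) (0, 61)]
2. ⊥bis P1·P0 via (23.07,17.015): [(27.5227, 0) (97, 0) (97, 61) (11.5596, 61)]  |A|=4724.992
3. ⊥bis P1·P2 via (36.55,14.96): [(20.3681, 27.3399) (56.1045, 0) (97, 0) (97, 61) (11.5596, 61)]  |A|=4334.2808
4. ⊥bis P1·P3 via (25.89,29.89): [(23.451, 24.9813) (56.1045, 0) (97, 0) (97, 61) (41.3478, 61)]  |A|=3756.3169
5. ⊥bis P1·P4 via (53.32,33.52): [(36.1262, 50.4911) (23.451, 24.9813) (56.1045, 0) (87.2799, 0)]  |A|=1361.8542
6. ⊥bis P1·P5 via (45.135,13.46): [(65.6787, 21.3214) (36.1262, 50.4911) (23.451, 24.9813) (40.7193, 11.7703)]  |A|=809.141
7. ⊥bis P1·P6 via (32.08,26.995): [(65.6787, 21.3214) (41.4696, 45.2169) (28.8959, 20.8157) (40.7193, 11.7703)]  |A|=614.9415
8. ⊥bis P1·P7 via (27.705,14.72): [(65.6787, 21.3214) (41.4696, 45.2169) (28.8959, 20.8157) (40.7193, 11.7703)]  |A|=614.9415
9. ⊥bis P1·P8 via (45.87,39.38): [(65.6787, 21.3214) (47.8381, 38.9308) (39.2414, 40.8927) (28.8959, 20.8157) (40.7193, 11.7703)]  |A|=594.1687
10. canonical 5-gon: [(65.6787, 21.3214) (47.8381, 38.9308) (39.2414, 40.8927) (28.8959, 20.8157) (40.7193, 11.7703)]
11. shoelace: 594.1687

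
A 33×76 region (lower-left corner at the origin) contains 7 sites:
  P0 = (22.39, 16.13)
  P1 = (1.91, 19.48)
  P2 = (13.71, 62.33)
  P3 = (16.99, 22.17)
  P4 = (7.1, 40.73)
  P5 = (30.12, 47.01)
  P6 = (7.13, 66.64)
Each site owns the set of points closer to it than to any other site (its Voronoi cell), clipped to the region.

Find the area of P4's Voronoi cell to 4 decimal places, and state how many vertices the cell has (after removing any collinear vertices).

Area of P4's cell: 386.4258 (6 vertices)

1. box [0,33]×[0,76]: [(0, 0) (33, 0) (33, 76) (0, 76)]
2. ⊥bis P4·P0 via (14.745,28.43): [(0, 19.2653) (33, 39.7763) (33, 76) (0, 76)]  |A|=1533.8132
3. ⊥bis P4·P1 via (4.505,30.105): [(0, 31.2053) (13.791, 27.837) (33, 39.7763) (33, 76) (0, 76)]  |A|=1451.4814
4. ⊥bis P4·P2 via (10.405,51.53): [(0, 54.7141) (0, 31.2053) (13.791, 27.837) (33, 39.7763) (33, 44.6155)]  |A|=582.4203
5. ⊥bis P4·P3 via (12.045,31.45): [(0, 54.7141) (0, 31.2053) (7.9445, 29.265) (33, 42.6162) (33, 44.6155)]  |A|=498.2264
6. ⊥bis P4·P5 via (18.61,43.87): [(17.0773, 49.4881) (0, 54.7141) (0, 31.2053) (7.9445, 29.265) (20.735, 36.0806)]  |A|=388.1351
7. ⊥bis P4·P6 via (7.115,53.685): [(17.0773, 49.4881) (3.3487, 53.6894) (0, 53.6932) (0, 31.2053) (7.9445, 29.265) (20.735, 36.0806)]  |A|=386.4258
8. canonical 6-gon: [(17.0773, 49.4881) (3.3487, 53.6894) (0, 53.6932) (0, 31.2053) (7.9445, 29.265) (20.735, 36.0806)]
9. shoelace: 386.4258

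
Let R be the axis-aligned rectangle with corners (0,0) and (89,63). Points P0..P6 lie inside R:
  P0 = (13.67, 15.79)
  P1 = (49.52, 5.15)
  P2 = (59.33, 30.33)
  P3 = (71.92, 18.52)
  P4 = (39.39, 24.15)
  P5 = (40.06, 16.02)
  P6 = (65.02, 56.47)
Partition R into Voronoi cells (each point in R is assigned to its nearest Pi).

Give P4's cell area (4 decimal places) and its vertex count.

Area of P4's cell: 978.4534 (5 vertices)

1. box [0,89]×[0,63]: [(0, 0) (89, 0) (89, 63) (0, 63)]
2. ⊥bis P4·P0 via (26.53,19.97): [(33.021, 0) (89, 0) (89, 63) (12.5436, 63)]  |A|=4171.715
3. ⊥bis P4·P1 via (44.455,14.65): [(30.6513, 7.2905) (89, 38.3995) (89, 63) (12.5436, 63)]  |A|=2847.3783
4. ⊥bis P4·P2 via (49.36,27.24): [(30.6513, 7.2905) (52.0131, 18.6797) (38.2769, 63) (12.5436, 63)]  |A|=1268.3983
5. ⊥bis P4·P3 via (55.655,21.335): [(30.6513, 7.2905) (52.0131, 18.6797) (38.2769, 63) (12.5436, 63)]  |A|=1268.3983
6. ⊥bis P4·P5 via (39.725,20.085): [(26.8378, 19.023) (51.2824, 21.0375) (38.2769, 63) (12.5436, 63)]  |A|=1091.815
7. ⊥bis P4·P6 via (52.205,40.31): [(26.8378, 19.023) (51.2824, 21.0375) (43.0621, 47.5604) (23.5924, 63) (12.5436, 63)]  |A|=978.4534
8. canonical 5-gon: [(26.8378, 19.023) (51.2824, 21.0375) (43.0621, 47.5604) (23.5924, 63) (12.5436, 63)]
9. shoelace: 978.4534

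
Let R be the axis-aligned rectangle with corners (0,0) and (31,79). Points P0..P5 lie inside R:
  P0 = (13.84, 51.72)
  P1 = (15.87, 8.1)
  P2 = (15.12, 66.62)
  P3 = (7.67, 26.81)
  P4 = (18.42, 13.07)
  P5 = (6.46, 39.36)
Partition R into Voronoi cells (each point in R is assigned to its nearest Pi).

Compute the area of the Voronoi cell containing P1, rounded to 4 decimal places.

Area of P1's cell: 327.9161

1. box [0,31]×[0,79]: [(0, 0) (31, 0) (31, 79) (0, 79)]
2. ⊥bis P1·P0 via (14.855,29.91): [(0, 29.2187) (0, 0) (31, 0) (31, 30.6614)]  |A|=928.1405
3. ⊥bis P1·P2 via (15.495,37.36): [(0, 29.2187) (0, 0) (31, 0) (31, 30.6614)]  |A|=928.1405
4. ⊥bis P1·P3 via (11.77,17.455): [(0, 12.2966) (0, 0) (31, 0) (31, 25.8829)]  |A|=591.782
5. ⊥bis P1·P4 via (17.145,10.585): [(7.4475, 15.5606) (0, 12.2966) (0, 0) (31, 0) (31, 3.4763)]  |A|=327.9161
6. ⊥bis P1·P5 via (11.165,23.73): [(7.4475, 15.5606) (0, 12.2966) (0, 0) (31, 0) (31, 3.4763)]  |A|=327.9161
7. canonical 5-gon: [(7.4475, 15.5606) (0, 12.2966) (0, 0) (31, 0) (31, 3.4763)]
8. shoelace: 327.9161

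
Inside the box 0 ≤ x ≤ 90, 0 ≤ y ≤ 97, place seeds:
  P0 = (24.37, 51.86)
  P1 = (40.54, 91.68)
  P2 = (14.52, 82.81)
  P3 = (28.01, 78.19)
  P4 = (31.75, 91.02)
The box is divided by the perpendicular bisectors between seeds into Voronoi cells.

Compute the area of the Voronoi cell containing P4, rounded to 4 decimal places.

Area of P4's cell: 186.1689

1. box [0,90]×[0,97]: [(0, 0) (90, 0) (90, 97) (0, 97)]
2. ⊥bis P4·P0 via (28.06,71.44): [(0, 76.7281) (90, 59.7669) (90, 97) (0, 97)]  |A|=2587.7225
3. ⊥bis P4·P1 via (36.145,91.35): [(0, 76.7281) (37.7775, 69.6087) (35.7208, 97) (0, 97)]  |A|=872.1296
4. ⊥bis P4·P2 via (23.135,86.915): [(30.7503, 70.933) (37.7775, 69.6087) (35.7208, 97) (18.3296, 97)]  |A|=321.5477
5. ⊥bis P4·P3 via (29.88,84.605): [(23.3252, 86.5157) (36.803, 82.5869) (35.7208, 97) (18.3296, 97)]  |A|=186.1689
6. canonical 4-gon: [(23.3252, 86.5157) (36.803, 82.5869) (35.7208, 97) (18.3296, 97)]
7. shoelace: 186.1689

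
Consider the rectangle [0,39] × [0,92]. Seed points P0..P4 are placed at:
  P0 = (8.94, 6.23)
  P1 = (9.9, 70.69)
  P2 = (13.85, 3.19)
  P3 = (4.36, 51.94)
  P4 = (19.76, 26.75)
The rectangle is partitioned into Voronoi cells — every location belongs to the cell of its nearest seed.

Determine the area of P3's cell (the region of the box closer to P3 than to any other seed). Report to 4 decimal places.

Area of P3's cell: 545.3547

1. box [0,39]×[0,92]: [(0, 0) (39, 0) (39, 92) (0, 92)]
2. ⊥bis P3·P0 via (6.65,29.085): [(0, 28.4187) (39, 32.3264) (39, 92) (0, 92)]  |A|=2403.4713
3. ⊥bis P3·P1 via (7.13,61.315): [(0, 63.4217) (0, 28.4187) (39, 32.3264) (39, 51.8985)]  |A|=1064.2143
4. ⊥bis P3·P2 via (9.105,27.565): [(0, 63.4217) (0, 28.4187) (27.7986, 31.204) (39, 33.3846) (39, 51.8985)]  |A|=1058.2878
5. ⊥bis P3·P4 via (12.06,39.345): [(34.6812, 53.1745) (0, 63.4217) (0, 31.9721)]  |A|=545.3547
6. canonical 3-gon: [(34.6812, 53.1745) (0, 63.4217) (0, 31.9721)]
7. shoelace: 545.3547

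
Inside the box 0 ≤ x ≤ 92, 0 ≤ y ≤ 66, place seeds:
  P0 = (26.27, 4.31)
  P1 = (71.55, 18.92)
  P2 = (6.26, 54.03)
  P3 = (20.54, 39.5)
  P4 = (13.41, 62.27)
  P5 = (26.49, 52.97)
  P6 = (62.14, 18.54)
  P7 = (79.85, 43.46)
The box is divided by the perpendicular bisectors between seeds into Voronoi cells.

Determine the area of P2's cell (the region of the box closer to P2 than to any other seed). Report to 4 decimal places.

Area of P2's cell: 293.0801

1. box [0,92]×[0,66]: [(0, 0) (92, 0) (92, 66) (0, 66)]
2. ⊥bis P2·P0 via (16.265,29.17): [(0, 22.6241) (92, 59.6498) (92, 66) (0, 66)]  |A|=2287.3995
3. ⊥bis P2·P1 via (38.905,36.475): [(0, 22.6241) (40.1448, 38.7805) (54.7822, 66) (0, 66)]  |A|=1616.2304
4. ⊥bis P2·P3 via (13.4,46.765): [(0, 33.5956) (32.9717, 66) (0, 66)]  |A|=534.2155
5. ⊥bis P2·P4 via (9.835,58.15): [(0, 33.5956) (17.8807, 51.1686) (0.7883, 66) (0, 66)]  |A|=295.5527
6. ⊥bis P2·P5 via (16.375,53.5): [(0, 33.5956) (16.1645, 49.4819) (16.3236, 52.5197) (0.7883, 66) (0, 66)]  |A|=293.0801
7. ⊥bis P2·P6 via (34.2,36.285): [(0, 33.5956) (16.1645, 49.4819) (16.3236, 52.5197) (0.7883, 66) (0, 66)]  |A|=293.0801
8. ⊥bis P2·P7 via (43.055,48.745): [(0, 33.5956) (16.1645, 49.4819) (16.3236, 52.5197) (0.7883, 66) (0, 66)]  |A|=293.0801
9. canonical 5-gon: [(0, 33.5956) (16.1645, 49.4819) (16.3236, 52.5197) (0.7883, 66) (0, 66)]
10. shoelace: 293.0801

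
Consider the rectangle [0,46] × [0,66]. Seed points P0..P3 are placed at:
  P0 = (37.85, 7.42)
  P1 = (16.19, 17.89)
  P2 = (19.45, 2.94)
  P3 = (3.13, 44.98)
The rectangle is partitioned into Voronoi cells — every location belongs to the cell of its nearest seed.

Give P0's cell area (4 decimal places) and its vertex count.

1. box [0,46]×[0,66]: [(0, 0) (46, 0) (46, 66) (0, 66)]
2. ⊥bis P0·P1 via (27.02,12.655): [(20.9028, 0) (46, 0) (46, 51.9202)]  |A|=651.5252
3. ⊥bis P0·P2 via (28.65,5.18): [(26.8936, 12.3936) (29.9112, 0) (46, 0) (46, 51.9202)]  |A|=595.702
4. ⊥bis P0·P3 via (20.49,26.2): [(44.1308, 48.0533) (26.8936, 12.3936) (29.9112, 0) (46, 0) (46, 49.7811)]  |A|=593.7028
5. canonical 5-gon: [(44.1308, 48.0533) (26.8936, 12.3936) (29.9112, 0) (46, 0) (46, 49.7811)]
6. shoelace: 593.7028

Area of P0's cell: 593.7028 (5 vertices)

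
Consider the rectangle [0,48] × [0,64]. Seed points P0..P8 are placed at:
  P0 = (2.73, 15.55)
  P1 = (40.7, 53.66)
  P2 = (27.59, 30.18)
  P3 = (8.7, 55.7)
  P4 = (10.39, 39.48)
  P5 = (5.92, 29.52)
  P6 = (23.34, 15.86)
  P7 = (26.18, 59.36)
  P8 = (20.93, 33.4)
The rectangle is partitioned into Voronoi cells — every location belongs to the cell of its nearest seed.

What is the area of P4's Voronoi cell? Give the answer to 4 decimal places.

1. box [0,48]×[0,64]: [(0, 0) (48, 0) (48, 64) (0, 64)]
2. ⊥bis P4·P0 via (6.56,27.515): [(0, 29.6149) (48, 14.25) (48, 64) (0, 64)]  |A|=2019.2424
3. ⊥bis P4·P1 via (25.545,46.57): [(0, 29.6149) (39.3735, 17.0114) (17.3907, 64) (0, 64)]  |A|=1085.5131
4. ⊥bis P4·P2 via (18.99,34.83): [(0, 29.6149) (13.7844, 25.2025) (25.4489, 46.7755) (17.3907, 64) (0, 64)]  |A|=761.7246
5. ⊥bis P4·P3 via (9.545,47.59): [(0, 46.5955) (0, 29.6149) (13.7844, 25.2025) (25.4489, 46.7755) (24.3463, 49.1322)]  |A|=420.5759
6. ⊥bis P4·P5 via (8.155,34.5): [(0, 46.5955) (0, 38.1599) (16.7306, 30.6513) (25.4489, 46.7755) (24.3463, 49.1322)]  |A|=305.0394
7. ⊥bis P4·P6 via (16.865,27.67): [(0, 46.5955) (0, 38.1599) (16.7306, 30.6513) (25.4489, 46.7755) (24.3463, 49.1322)]  |A|=305.0394
8. ⊥bis P4·P7 via (18.285,49.42): [(19.3083, 48.6073) (0, 46.5955) (0, 38.1599) (16.7306, 30.6513) (24.2969, 44.6449)]  |A|=291.2169
9. ⊥bis P4·P8 via (15.66,36.44): [(21.6197, 46.7714) (19.3083, 48.6073) (0, 46.5955) (0, 38.1599) (13.2277, 32.2234)]  |A|=232.3631
10. canonical 5-gon: [(21.6197, 46.7714) (19.3083, 48.6073) (0, 46.5955) (0, 38.1599) (13.2277, 32.2234)]
11. shoelace: 232.3631

Area of P4's cell: 232.3631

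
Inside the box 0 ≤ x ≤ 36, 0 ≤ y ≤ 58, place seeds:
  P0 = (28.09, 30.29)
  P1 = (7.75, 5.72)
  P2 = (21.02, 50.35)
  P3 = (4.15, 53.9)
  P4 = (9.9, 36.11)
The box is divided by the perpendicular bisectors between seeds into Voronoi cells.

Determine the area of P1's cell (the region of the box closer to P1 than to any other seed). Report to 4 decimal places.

Area of P1's cell: 561.4587

1. box [0,36]×[0,58]: [(0, 0) (36, 0) (36, 58) (0, 58)]
2. ⊥bis P1·P0 via (17.92,18.005): [(0, 32.8399) (0, 0) (36, 0) (36, 3.0377)]  |A|=645.7958
3. ⊥bis P1·P2 via (14.385,28.035): [(0.9948, 32.0164) (0, 32.3121) (0, 0) (36, 0) (36, 3.0377)]  |A|=645.5333
4. ⊥bis P1·P3 via (5.95,29.81): [(3.8496, 29.6531) (0, 29.3654) (0, 0) (36, 0) (36, 3.0377)]  |A|=639.1083
5. ⊥bis P1·P4 via (8.825,20.915): [(14.9262, 20.4834) (0, 21.5393) (0, 0) (36, 0) (36, 3.0377)]  |A|=561.4587
6. canonical 5-gon: [(14.9262, 20.4834) (0, 21.5393) (0, 0) (36, 0) (36, 3.0377)]
7. shoelace: 561.4587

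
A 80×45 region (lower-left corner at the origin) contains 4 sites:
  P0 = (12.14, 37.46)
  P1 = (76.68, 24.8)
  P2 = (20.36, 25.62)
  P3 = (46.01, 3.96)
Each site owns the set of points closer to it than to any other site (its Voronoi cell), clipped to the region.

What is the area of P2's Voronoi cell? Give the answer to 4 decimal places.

1. box [0,80]×[0,45]: [(0, 0) (80, 0) (80, 45) (0, 45)]
2. ⊥bis P2·P0 via (16.25,31.54): [(0, 20.2583) (0, 0) (80, 0) (80, 45) (35.6376, 45)]  |A|=3159.1326
3. ⊥bis P2·P1 via (48.52,25.21): [(0, 20.2583) (0, 0) (48.153, 0) (48.8081, 45) (35.6376, 45)]  |A|=1740.757
4. ⊥bis P2·P3 via (33.185,14.79): [(0, 20.2583) (0, 0) (20.6957, 0) (48.6347, 33.0857) (48.8081, 45) (35.6376, 45)]  |A|=1286.5359
5. canonical 6-gon: [(0, 20.2583) (0, 0) (20.6957, 0) (48.6347, 33.0857) (48.8081, 45) (35.6376, 45)]
6. shoelace: 1286.5359

Area of P2's cell: 1286.5359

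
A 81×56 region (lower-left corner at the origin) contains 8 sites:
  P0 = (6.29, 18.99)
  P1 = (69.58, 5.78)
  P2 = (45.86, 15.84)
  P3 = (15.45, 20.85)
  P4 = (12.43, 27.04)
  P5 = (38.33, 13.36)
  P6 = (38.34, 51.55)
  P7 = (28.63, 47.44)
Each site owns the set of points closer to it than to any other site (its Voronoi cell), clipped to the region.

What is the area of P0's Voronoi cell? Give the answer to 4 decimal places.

1. box [0,81]×[0,56]: [(0, 0) (81, 0) (81, 56) (0, 56)]
2. ⊥bis P0·P1 via (37.935,12.385): [(0, 0) (35.35, 0) (47.0384, 56) (0, 56)]  |A|=2306.8747
3. ⊥bis P0·P2 via (26.075,17.415): [(0, 0) (24.6887, 0) (29.1466, 56) (0, 56)]  |A|=1507.3871
4. ⊥bis P0·P3 via (10.87,19.92): [(0, 0) (14.9149, 0) (3.5437, 56) (0, 56)]  |A|=516.8409
5. ⊥bis P0·P4 via (9.36,23.015): [(0, 30.1542) (0, 0) (14.9149, 0) (10.4031, 22.2194)]  |A|=322.5483
6. ⊥bis P0·P5 via (22.31,16.175): [(0, 30.1542) (0, 0) (14.9149, 0) (10.4031, 22.2194)]  |A|=322.5483
7. ⊥bis P0·P6 via (22.315,35.27): [(0, 30.1542) (0, 0) (14.9149, 0) (10.4031, 22.2194)]  |A|=322.5483
8. ⊥bis P0·P7 via (17.46,33.215): [(0, 30.1542) (0, 0) (14.9149, 0) (10.4031, 22.2194)]  |A|=322.5483
9. canonical 4-gon: [(0, 30.1542) (0, 0) (14.9149, 0) (10.4031, 22.2194)]
10. shoelace: 322.5483

Area of P0's cell: 322.5483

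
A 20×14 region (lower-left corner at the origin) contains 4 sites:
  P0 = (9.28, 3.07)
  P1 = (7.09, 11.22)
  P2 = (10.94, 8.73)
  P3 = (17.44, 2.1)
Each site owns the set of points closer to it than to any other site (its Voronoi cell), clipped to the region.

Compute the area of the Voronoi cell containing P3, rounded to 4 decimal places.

Area of P3's cell: 52.2887

1. box [0,20]×[0,14]: [(0, 0) (20, 0) (20, 14) (0, 14)]
2. ⊥bis P3·P0 via (13.36,2.585): [(13.0527, 0) (20, 0) (20, 14) (14.7169, 14)]  |A|=85.6125
3. ⊥bis P3·P1 via (12.265,6.66): [(14.0907, 8.7319) (13.0527, 0) (20, 0) (20, 14) (18.7327, 14)]  |A|=75.0348
4. ⊥bis P3·P2 via (14.19,5.415): [(13.6313, 4.8673) (13.0527, 0) (20, 0) (20, 11.1111)]  |A|=52.2887
5. canonical 4-gon: [(13.6313, 4.8673) (13.0527, 0) (20, 0) (20, 11.1111)]
6. shoelace: 52.2887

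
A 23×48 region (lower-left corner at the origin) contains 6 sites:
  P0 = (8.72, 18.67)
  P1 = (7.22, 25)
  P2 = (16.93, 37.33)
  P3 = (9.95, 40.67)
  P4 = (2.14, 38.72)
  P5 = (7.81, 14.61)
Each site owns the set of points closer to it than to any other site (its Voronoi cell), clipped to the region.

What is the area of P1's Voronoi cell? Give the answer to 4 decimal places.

1. box [0,23]×[0,48]: [(0, 0) (23, 0) (23, 48) (0, 48)]
2. ⊥bis P1·P0 via (7.97,21.835): [(0, 19.9464) (23, 25.3966) (23, 48) (0, 48)]  |A|=582.5557
3. ⊥bis P1·P2 via (12.075,31.165): [(0, 40.6742) (0, 19.9464) (20.2326, 24.7408)]  |A|=209.6885
4. ⊥bis P1·P3 via (8.585,32.835): [(10.3434, 32.5287) (0, 34.3307) (0, 19.9464) (20.2326, 24.7408)]  |A|=176.8817
5. ⊥bis P1·P4 via (4.68,31.86): [(10.3434, 32.5287) (7.7202, 32.9857) (0, 30.1272) (0, 19.9464) (20.2326, 24.7408)]  |A|=160.6559
6. ⊥bis P1·P5 via (7.515,19.805): [(10.3434, 32.5287) (7.7202, 32.9857) (0, 30.1272) (0, 19.9464) (20.2326, 24.7408)]  |A|=160.6559
7. canonical 5-gon: [(10.3434, 32.5287) (7.7202, 32.9857) (0, 30.1272) (0, 19.9464) (20.2326, 24.7408)]
8. shoelace: 160.6559

Area of P1's cell: 160.6559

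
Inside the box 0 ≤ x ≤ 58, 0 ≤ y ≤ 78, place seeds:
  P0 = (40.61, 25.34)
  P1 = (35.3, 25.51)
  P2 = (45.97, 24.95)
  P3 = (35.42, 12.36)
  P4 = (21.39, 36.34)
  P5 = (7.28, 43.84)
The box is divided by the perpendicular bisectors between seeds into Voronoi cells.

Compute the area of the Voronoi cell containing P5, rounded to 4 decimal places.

1. box [0,58]×[0,78]: [(0, 0) (58, 0) (58, 78) (0, 78)]
2. ⊥bis P5·P0 via (23.945,34.59): [(0, 0) (4.7456, 0) (48.04, 78) (0, 78)]  |A|=2058.638
3. ⊥bis P5·P1 via (21.29,34.675): [(0, 2.1302) (39.1239, 61.9367) (48.04, 78) (0, 78)]  |A|=1870.0024
4. ⊥bis P5·P2 via (26.625,34.395): [(0, 2.1302) (39.1239, 61.9367) (46.9994, 76.1253) (47.9147, 78) (0, 78)]  |A|=1869.885
5. ⊥bis P5·P3 via (21.35,28.1): [(0, 9.0152) (10.8469, 18.7113) (39.1239, 61.9367) (46.9994, 76.1253) (47.9147, 78) (0, 78)]  |A|=1832.5444
6. ⊥bis P5·P4 via (14.335,40.09): [(0, 13.1211) (34.4856, 78) (0, 78)]  |A|=1118.6942
7. canonical 3-gon: [(0, 13.1211) (34.4856, 78) (0, 78)]
8. shoelace: 1118.6942

Area of P5's cell: 1118.6942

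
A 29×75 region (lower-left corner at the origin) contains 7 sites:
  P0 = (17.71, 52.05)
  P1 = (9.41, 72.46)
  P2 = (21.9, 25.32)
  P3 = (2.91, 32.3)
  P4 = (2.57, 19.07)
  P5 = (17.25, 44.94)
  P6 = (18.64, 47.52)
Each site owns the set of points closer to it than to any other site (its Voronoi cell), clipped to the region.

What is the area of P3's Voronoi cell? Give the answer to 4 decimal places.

Area of P3's cell: 220.7011

1. box [0,29]×[0,75]: [(0, 0) (29, 0) (29, 75) (0, 75)]
2. ⊥bis P3·P0 via (10.31,42.175): [(0, 49.901) (0, 0) (29, 0) (29, 28.1693)]  |A|=1132.0194
3. ⊥bis P3·P1 via (6.16,52.38): [(0, 49.901) (0, 0) (29, 0) (29, 28.1693)]  |A|=1132.0194
4. ⊥bis P3·P2 via (12.405,28.81): [(15.8042, 38.0579) (0, 49.901) (0, 0) (1.8155, 0)]  |A|=428.8693
5. ⊥bis P3·P4 via (2.74,25.685): [(11.1767, 25.4682) (15.8042, 38.0579) (0, 49.901) (0, 25.7554)]  |A|=261.8201
6. ⊥bis P3·P5 via (10.08,38.62): [(11.1767, 25.4682) (14.2655, 33.8716) (0.4017, 49.5999) (0, 49.901) (0, 25.7554)]  |A|=220.7011
7. ⊥bis P3·P6 via (10.775,39.91): [(11.1767, 25.4682) (14.2655, 33.8716) (0.4017, 49.5999) (0, 49.901) (0, 25.7554)]  |A|=220.7011
8. canonical 5-gon: [(11.1767, 25.4682) (14.2655, 33.8716) (0.4017, 49.5999) (0, 49.901) (0, 25.7554)]
9. shoelace: 220.7011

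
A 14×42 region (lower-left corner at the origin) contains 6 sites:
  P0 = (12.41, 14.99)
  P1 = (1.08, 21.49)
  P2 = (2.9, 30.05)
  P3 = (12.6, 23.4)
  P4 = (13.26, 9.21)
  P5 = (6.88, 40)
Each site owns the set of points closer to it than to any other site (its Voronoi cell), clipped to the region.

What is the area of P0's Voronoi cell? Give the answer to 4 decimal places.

1. box [0,14]×[0,42]: [(0, 0) (14, 0) (14, 42) (0, 42)]
2. ⊥bis P0·P1 via (6.745,18.24): [(0, 6.4829) (0, 0) (14, 0) (14, 30.886)]  |A|=261.5828
3. ⊥bis P0·P2 via (7.655,22.52): [(10.0783, 24.0503) (0, 6.4829) (0, 0) (14, 0) (14, 26.5267)]  |A|=253.0349
4. ⊥bis P0·P3 via (12.505,19.195): [(7.3596, 19.3112) (0, 6.4829) (0, 0) (14, 0) (14, 19.1612)]  |A|=222.6539
5. ⊥bis P0·P4 via (12.835,12.1): [(7.3596, 19.3112) (2.3368, 10.5561) (14, 12.2713) (14, 19.1612)]  |A|=69.6248
6. ⊥bis P0·P5 via (9.645,27.495): [(7.3596, 19.3112) (2.3368, 10.5561) (14, 12.2713) (14, 19.1612)]  |A|=69.6248
7. canonical 4-gon: [(7.3596, 19.3112) (2.3368, 10.5561) (14, 12.2713) (14, 19.1612)]
8. shoelace: 69.6248

Area of P0's cell: 69.6248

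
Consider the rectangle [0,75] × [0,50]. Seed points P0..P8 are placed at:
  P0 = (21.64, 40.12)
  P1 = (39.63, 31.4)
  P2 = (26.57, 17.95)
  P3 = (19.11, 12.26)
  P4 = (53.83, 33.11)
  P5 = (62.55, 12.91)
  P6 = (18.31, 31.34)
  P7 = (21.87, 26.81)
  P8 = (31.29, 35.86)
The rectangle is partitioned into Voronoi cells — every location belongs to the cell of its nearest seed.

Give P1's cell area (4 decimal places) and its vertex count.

Area of P1's cell: 310.7683 (5 vertices)

1. box [0,75]×[0,50]: [(0, 0) (75, 0) (75, 50) (0, 50)]
2. ⊥bis P1·P0 via (30.635,35.76): [(13.3016, 0) (75, 0) (75, 50) (37.5373, 50)]  |A|=2479.026
3. ⊥bis P1·P2 via (33.1,24.675): [(27.7704, 29.8501) (58.5118, 0) (75, 0) (75, 50) (37.5373, 50)]  |A|=1804.2618
4. ⊥bis P1·P3 via (29.37,21.83): [(27.7704, 29.8501) (58.5118, 0) (75, 0) (75, 50) (37.5373, 50)]  |A|=1804.2618
5. ⊥bis P1·P4 via (46.73,32.255): [(27.7704, 29.8501) (49.5685, 8.6841) (44.5931, 50) (37.5373, 50)]  |A|=468.7367
6. ⊥bis P1·P5 via (51.09,22.155): [(27.7704, 29.8501) (44.3279, 13.7727) (48.3546, 18.7642) (44.5931, 50) (37.5373, 50)]  |A|=445.412
7. ⊥bis P1·P6 via (28.97,31.37): [(28.9673, 32.3195) (28.9776, 28.6779) (44.3279, 13.7727) (48.3546, 18.7642) (44.5931, 50) (37.5373, 50)]  |A|=443.22
8. ⊥bis P1·P7 via (30.75,29.105): [(29.5882, 33.6004) (31.4912, 26.2372) (44.3279, 13.7727) (48.3546, 18.7642) (44.5931, 50) (37.5373, 50)]  |A|=435.1512
9. ⊥bis P1·P8 via (35.46,33.63): [(31.5013, 26.2274) (44.3279, 13.7727) (48.3546, 18.7642) (44.5931, 50) (44.2142, 50)]  |A|=310.7683
10. canonical 5-gon: [(31.5013, 26.2274) (44.3279, 13.7727) (48.3546, 18.7642) (44.5931, 50) (44.2142, 50)]
11. shoelace: 310.7683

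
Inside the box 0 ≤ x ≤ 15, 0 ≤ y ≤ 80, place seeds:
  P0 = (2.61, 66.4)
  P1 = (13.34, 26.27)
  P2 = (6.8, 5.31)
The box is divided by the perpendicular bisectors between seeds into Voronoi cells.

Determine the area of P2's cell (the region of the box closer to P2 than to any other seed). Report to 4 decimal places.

1. box [0,15]×[0,80]: [(0, 0) (15, 0) (15, 80) (0, 80)]
2. ⊥bis P2·P0 via (4.705,35.855): [(0, 35.5323) (0, 0) (15, 0) (15, 36.5611)]  |A|=540.7005
3. ⊥bis P2·P1 via (10.07,15.79): [(0, 18.9321) (0, 0) (15, 0) (15, 14.2517)]  |A|=248.8785
4. canonical 4-gon: [(0, 18.9321) (0, 0) (15, 0) (15, 14.2517)]
5. shoelace: 248.8785

Area of P2's cell: 248.8785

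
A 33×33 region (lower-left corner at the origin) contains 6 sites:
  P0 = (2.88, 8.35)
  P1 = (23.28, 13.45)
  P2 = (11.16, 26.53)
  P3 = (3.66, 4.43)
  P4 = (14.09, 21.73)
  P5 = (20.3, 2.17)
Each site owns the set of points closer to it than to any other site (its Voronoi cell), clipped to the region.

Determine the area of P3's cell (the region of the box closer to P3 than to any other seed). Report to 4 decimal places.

1. box [0,33]×[0,33]: [(0, 0) (33, 0) (33, 33) (0, 33)]
2. ⊥bis P3·P0 via (3.27,6.39): [(0, 5.7393) (0, 0) (33, 0) (33, 12.3057)]  |A|=297.7425
3. ⊥bis P3·P1 via (13.47,8.94): [(13.6892, 8.4632) (0, 5.7393) (0, 0) (17.58, 0)]  |A|=113.6752
4. ⊥bis P3·P2 via (7.41,15.48): [(13.6892, 8.4632) (0, 5.7393) (0, 0) (17.58, 0)]  |A|=113.6752
5. ⊥bis P3·P4 via (8.875,13.08): [(13.6892, 8.4632) (0, 5.7393) (0, 0) (17.58, 0)]  |A|=113.6752
6. ⊥bis P3·P5 via (11.98,3.3): [(12.6533, 8.2571) (0, 5.7393) (0, 0) (11.5318, 0)]  |A|=83.9201
7. canonical 4-gon: [(12.6533, 8.2571) (0, 5.7393) (0, 0) (11.5318, 0)]
8. shoelace: 83.9201

Area of P3's cell: 83.9201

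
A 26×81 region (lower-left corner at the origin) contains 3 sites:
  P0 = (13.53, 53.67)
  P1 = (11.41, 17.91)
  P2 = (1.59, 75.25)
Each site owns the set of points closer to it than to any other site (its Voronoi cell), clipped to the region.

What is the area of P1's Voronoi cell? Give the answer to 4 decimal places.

Area of P1's cell: 929.7231

1. box [0,26]×[0,81]: [(0, 0) (26, 0) (26, 81) (0, 81)]
2. ⊥bis P1·P0 via (12.47,35.79): [(0, 36.5293) (0, 0) (26, 0) (26, 34.9879)]  |A|=929.7231
3. ⊥bis P1·P2 via (6.5,46.58): [(0, 36.5293) (0, 0) (26, 0) (26, 34.9879)]  |A|=929.7231
4. canonical 4-gon: [(0, 36.5293) (0, 0) (26, 0) (26, 34.9879)]
5. shoelace: 929.7231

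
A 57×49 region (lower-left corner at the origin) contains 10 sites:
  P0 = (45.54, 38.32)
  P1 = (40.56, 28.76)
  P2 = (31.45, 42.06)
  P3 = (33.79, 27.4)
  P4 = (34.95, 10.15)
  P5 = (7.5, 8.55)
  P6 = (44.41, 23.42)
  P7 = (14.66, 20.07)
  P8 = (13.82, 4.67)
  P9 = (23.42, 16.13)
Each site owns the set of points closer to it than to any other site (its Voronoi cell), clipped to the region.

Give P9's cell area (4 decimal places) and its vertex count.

1. box [0,57]×[0,49]: [(0, 0) (57, 0) (57, 49) (0, 49)]
2. ⊥bis P9·P0 via (34.48,27.225): [(0, 0) (57, 0) (57, 4.776) (12.6361, 49) (0, 49)]  |A|=1812.0262
3. ⊥bis P9·P1 via (31.99,22.445): [(0, 0) (48.5291, 0) (12.4223, 49) (0, 49)]  |A|=1493.3106
4. ⊥bis P9·P2 via (27.435,29.095): [(0, 37.5911) (0, 0) (48.5291, 0) (26.9877, 29.2335)]  |A|=1216.5869
5. ⊥bis P9·P3 via (28.605,21.765): [(17.1912, 32.2673) (0, 37.5911) (0, 0) (48.5291, 0) (40.6746, 10.6593)]  |A|=1146.3671
6. ⊥bis P9·P4 via (29.185,13.14): [(32.0258, 18.6174) (17.1912, 32.2673) (0, 37.5911) (0, 0) (22.37, 0)]  |A|=888.0188
7. ⊥bis P9·P5 via (15.46,12.34): [(32.0258, 18.6174) (17.1912, 32.2673) (4.0317, 36.3425) (21.3355, 0) (22.37, 0)]  |A|=424.5494
8. ⊥bis P9·P6 via (33.915,19.775): [(32.0258, 18.6174) (17.1912, 32.2673) (4.0317, 36.3425) (21.3355, 0) (22.37, 0)]  |A|=424.5494
9. ⊥bis P9·P7 via (19.04,18.1): [(32.0258, 18.6174) (23.0057, 26.9171) (15.9687, 11.2715) (21.3355, 0) (22.37, 0)]  |A|=219.6007
10. ⊥bis P9·P8 via (18.62,10.4): [(24.9944, 5.0602) (32.0258, 18.6174) (23.0057, 26.9171) (16.4096, 12.2517)]  |A|=176.9916
11. canonical 4-gon: [(24.9944, 5.0602) (32.0258, 18.6174) (23.0057, 26.9171) (16.4096, 12.2517)]
12. shoelace: 176.9916

Area of P9's cell: 176.9916 (4 vertices)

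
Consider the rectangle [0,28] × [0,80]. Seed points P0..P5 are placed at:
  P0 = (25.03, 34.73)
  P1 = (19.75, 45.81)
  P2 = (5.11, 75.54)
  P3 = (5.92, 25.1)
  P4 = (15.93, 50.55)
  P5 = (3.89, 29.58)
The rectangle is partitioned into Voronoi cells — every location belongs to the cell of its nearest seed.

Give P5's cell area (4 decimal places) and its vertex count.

Area of P5's cell: 182.8670 (5 vertices)

1. box [0,28]×[0,80]: [(0, 0) (28, 0) (28, 80) (0, 80)]
2. ⊥bis P5·P0 via (14.46,32.155): [(0, 0) (22.2934, 0) (2.8043, 80) (0, 80)]  |A|=1003.9079
3. ⊥bis P5·P1 via (11.82,37.695): [(0, 49.2455) (0, 0) (22.2934, 0) (13.5135, 36.0401)]  |A|=734.4688
4. ⊥bis P5·P2 via (4.5,52.56): [(0, 49.2455) (0, 0) (22.2934, 0) (13.5135, 36.0401)]  |A|=734.4688
5. ⊥bis P5·P3 via (4.905,27.34): [(0, 49.2455) (0, 25.1174) (14.5665, 31.7179) (13.5135, 36.0401)]  |A|=197.9828
6. ⊥bis P5·P4 via (9.91,40.065): [(8.6607, 40.7823) (0, 45.7549) (0, 25.1174) (14.5665, 31.7179) (13.5135, 36.0401)]  |A|=182.867
7. canonical 5-gon: [(8.6607, 40.7823) (0, 45.7549) (0, 25.1174) (14.5665, 31.7179) (13.5135, 36.0401)]
8. shoelace: 182.867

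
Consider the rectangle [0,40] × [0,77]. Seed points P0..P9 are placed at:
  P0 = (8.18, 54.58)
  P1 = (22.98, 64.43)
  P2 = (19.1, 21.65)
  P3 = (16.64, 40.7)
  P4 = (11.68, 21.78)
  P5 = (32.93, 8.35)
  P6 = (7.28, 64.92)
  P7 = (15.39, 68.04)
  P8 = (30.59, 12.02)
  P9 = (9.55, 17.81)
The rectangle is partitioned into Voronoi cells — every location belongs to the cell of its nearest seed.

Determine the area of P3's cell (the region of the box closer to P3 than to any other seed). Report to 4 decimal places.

Area of P3's cell: 614.8007

1. box [0,40]×[0,77]: [(0, 0) (40, 0) (40, 77) (0, 77)]
2. ⊥bis P3·P0 via (12.41,47.64): [(0, 40.076) (0, 0) (40, 0) (40, 64.4564)]  |A|=2090.6473
3. ⊥bis P3·P1 via (19.81,52.565): [(20.2829, 52.4386) (0, 40.076) (0, 0) (40, 0) (40, 47.1708)]  |A|=1920.2368
4. ⊥bis P3·P2 via (17.87,31.175): [(20.2829, 52.4386) (0, 40.076) (0, 28.8674) (40, 34.0327) (40, 47.1708)]  |A|=662.2346
5. ⊥bis P3·P4 via (14.16,31.24): [(20.2829, 52.4386) (0, 40.076) (0, 34.9521) (15.5505, 30.8755) (40, 34.0327) (40, 47.1708)]  |A|=614.9241
6. ⊥bis P3·P5 via (24.785,24.525): [(20.2829, 52.4386) (0, 40.076) (0, 34.9521) (15.5505, 30.8755) (40, 34.0327) (40, 47.1708)]  |A|=614.9241
7. ⊥bis P3·P6 via (11.96,52.81): [(20.2829, 52.4386) (0, 40.076) (0, 34.9521) (15.5505, 30.8755) (40, 34.0327) (40, 47.1708)]  |A|=614.9241
8. ⊥bis P3·P7 via (16.015,54.37): [(20.2829, 52.4386) (0, 40.076) (0, 34.9521) (15.5505, 30.8755) (40, 34.0327) (40, 47.1708)]  |A|=614.9241
9. ⊥bis P3·P8 via (23.615,26.36): [(20.2829, 52.4386) (0, 40.076) (0, 34.9521) (15.5505, 30.8755) (39.1688, 33.9254) (40, 34.3297) (40, 47.1708)]  |A|=614.8007
10. ⊥bis P3·P9 via (13.095,29.255): [(20.2829, 52.4386) (0, 40.076) (0, 34.9521) (15.5505, 30.8755) (39.1688, 33.9254) (40, 34.3297) (40, 47.1708)]  |A|=614.8007
11. canonical 7-gon: [(20.2829, 52.4386) (0, 40.076) (0, 34.9521) (15.5505, 30.8755) (39.1688, 33.9254) (40, 34.3297) (40, 47.1708)]
12. shoelace: 614.8007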